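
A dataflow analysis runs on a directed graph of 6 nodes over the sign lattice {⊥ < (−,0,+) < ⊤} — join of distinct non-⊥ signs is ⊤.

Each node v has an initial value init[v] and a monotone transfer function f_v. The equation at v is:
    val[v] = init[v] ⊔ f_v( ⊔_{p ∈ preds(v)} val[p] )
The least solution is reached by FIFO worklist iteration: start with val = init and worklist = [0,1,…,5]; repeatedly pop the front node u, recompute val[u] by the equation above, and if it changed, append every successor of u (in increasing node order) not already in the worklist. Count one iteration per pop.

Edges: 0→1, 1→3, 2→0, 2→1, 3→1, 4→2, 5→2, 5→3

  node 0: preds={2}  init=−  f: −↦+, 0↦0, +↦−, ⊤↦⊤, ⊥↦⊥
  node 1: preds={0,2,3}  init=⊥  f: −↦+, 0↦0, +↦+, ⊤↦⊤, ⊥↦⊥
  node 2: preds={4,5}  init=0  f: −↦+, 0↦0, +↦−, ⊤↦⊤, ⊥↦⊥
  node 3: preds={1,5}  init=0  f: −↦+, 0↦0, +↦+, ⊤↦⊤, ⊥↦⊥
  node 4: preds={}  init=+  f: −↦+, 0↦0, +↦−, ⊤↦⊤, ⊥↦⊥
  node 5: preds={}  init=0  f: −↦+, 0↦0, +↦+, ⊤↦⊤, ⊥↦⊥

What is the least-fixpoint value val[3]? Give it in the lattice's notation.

⊤

Trace (8 dequeues):
  [1] u=0 | in 0 | out ⊤ | prev − | push {}
  [2] u=1 | in ⊤ | out ⊤ | prev ⊥ | push {}
  [3] u=2 | in ⊤ | out ⊤ | prev 0 | push {0,1}
  [4] u=3 | in ⊤ | out ⊤ | prev 0 | push {}
  [5] u=4 | in ⊥ | out + | ==
  [6] u=5 | in ⊥ | out 0 | ==
  [7] u=0 | in ⊤ | out ⊤ | ==
  [8] u=1 | in ⊤ | out ⊤ | ==

Converged values:
  [0] ⊤
  [1] ⊤
  [2] ⊤
  [3] ⊤
  [4] +
  [5] 0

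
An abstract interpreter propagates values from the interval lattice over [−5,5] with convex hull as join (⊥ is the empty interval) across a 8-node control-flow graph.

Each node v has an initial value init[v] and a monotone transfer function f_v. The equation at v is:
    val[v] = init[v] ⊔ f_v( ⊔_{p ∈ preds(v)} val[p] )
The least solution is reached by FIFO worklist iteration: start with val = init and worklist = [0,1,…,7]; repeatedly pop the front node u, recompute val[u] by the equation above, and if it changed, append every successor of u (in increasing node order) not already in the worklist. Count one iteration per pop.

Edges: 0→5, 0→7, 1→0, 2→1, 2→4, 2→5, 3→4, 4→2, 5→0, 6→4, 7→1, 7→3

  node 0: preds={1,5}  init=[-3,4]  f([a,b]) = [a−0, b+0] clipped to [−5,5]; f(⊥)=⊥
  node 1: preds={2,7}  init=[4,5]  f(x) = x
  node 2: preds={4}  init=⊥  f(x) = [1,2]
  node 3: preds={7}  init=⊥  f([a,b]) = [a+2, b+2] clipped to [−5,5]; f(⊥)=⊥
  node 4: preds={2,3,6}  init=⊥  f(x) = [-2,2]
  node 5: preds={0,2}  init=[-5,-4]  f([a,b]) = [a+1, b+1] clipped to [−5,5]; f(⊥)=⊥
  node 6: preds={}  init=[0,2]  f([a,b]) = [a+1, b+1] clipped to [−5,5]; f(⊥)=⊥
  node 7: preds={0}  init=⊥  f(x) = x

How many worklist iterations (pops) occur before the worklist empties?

Trace (13 dequeues):
  [1] u=0 | in [-5,5] | out [-5,5] | prev [-3,4] | push {}
  [2] u=1 | in ⊥ | out [4,5] | ==
  [3] u=2 | in ⊥ | out [1,2] | prev ⊥ | push {1}
  [4] u=3 | in ⊥ | out ⊥ | ==
  [5] u=4 | in [0,2] | out [-2,2] | prev ⊥ | push {2}
  [6] u=5 | in [-5,5] | out [-5,5] | prev [-5,-4] | push {0}
  [7] u=6 | in ⊥ | out [0,2] | ==
  [8] u=7 | in [-5,5] | out [-5,5] | prev ⊥ | push {3}
  [9] u=1 | in [-5,5] | out [-5,5] | prev [4,5] | push {}
  [10] u=2 | in [-2,2] | out [1,2] | ==
  [11] u=0 | in [-5,5] | out [-5,5] | ==
  [12] u=3 | in [-5,5] | out [-3,5] | prev ⊥ | push {4}
  [13] u=4 | in [-3,5] | out [-2,2] | ==

Converged values:
  [0] [-5,5]
  [1] [-5,5]
  [2] [1,2]
  [3] [-3,5]
  [4] [-2,2]
  [5] [-5,5]
  [6] [0,2]
  [7] [-5,5]

13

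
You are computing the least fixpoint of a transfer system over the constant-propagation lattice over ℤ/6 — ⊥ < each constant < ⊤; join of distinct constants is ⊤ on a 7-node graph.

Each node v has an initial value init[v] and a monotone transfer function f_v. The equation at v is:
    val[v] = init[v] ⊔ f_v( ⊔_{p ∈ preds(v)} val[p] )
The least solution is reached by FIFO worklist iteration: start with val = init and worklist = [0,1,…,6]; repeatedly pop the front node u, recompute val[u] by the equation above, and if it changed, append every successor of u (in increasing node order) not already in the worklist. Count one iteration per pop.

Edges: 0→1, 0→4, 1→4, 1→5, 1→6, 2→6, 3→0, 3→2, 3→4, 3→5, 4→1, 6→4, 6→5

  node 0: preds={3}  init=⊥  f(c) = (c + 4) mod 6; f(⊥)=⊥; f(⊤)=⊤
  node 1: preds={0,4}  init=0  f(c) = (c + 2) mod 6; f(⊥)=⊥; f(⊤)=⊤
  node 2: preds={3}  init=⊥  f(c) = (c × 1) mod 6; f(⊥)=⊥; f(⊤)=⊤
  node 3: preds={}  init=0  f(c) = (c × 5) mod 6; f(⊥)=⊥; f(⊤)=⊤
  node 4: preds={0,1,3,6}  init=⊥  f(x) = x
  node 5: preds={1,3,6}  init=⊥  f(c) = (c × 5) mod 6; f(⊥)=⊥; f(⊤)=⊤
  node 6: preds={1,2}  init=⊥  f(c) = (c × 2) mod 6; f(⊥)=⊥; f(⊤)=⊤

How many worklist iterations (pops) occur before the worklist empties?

13

Worklist (13 pops):
  #1 pop 0: in=0 → 4 (was ⊥); enqueue []
  #2 pop 1: in=4 → 0 (no change)
  #3 pop 2: in=0 → 0 (was ⊥); enqueue []
  #4 pop 3: in=⊥ → 0 (no change)
  #5 pop 4: in=⊤ → ⊤ (was ⊥); enqueue [1]
  #6 pop 5: in=0 → 0 (was ⊥); enqueue []
  #7 pop 6: in=0 → 0 (was ⊥); enqueue [4,5]
  #8 pop 1: in=⊤ → ⊤ (was 0); enqueue [6]
  #9 pop 4: in=⊤ → ⊤ (no change)
  #10 pop 5: in=⊤ → ⊤ (was 0); enqueue []
  #11 pop 6: in=⊤ → ⊤ (was 0); enqueue [4,5]
  #12 pop 4: in=⊤ → ⊤ (no change)
  #13 pop 5: in=⊤ → ⊤ (no change)

Fixpoint:
  val[0] = 4
  val[1] = ⊤
  val[2] = 0
  val[3] = 0
  val[4] = ⊤
  val[5] = ⊤
  val[6] = ⊤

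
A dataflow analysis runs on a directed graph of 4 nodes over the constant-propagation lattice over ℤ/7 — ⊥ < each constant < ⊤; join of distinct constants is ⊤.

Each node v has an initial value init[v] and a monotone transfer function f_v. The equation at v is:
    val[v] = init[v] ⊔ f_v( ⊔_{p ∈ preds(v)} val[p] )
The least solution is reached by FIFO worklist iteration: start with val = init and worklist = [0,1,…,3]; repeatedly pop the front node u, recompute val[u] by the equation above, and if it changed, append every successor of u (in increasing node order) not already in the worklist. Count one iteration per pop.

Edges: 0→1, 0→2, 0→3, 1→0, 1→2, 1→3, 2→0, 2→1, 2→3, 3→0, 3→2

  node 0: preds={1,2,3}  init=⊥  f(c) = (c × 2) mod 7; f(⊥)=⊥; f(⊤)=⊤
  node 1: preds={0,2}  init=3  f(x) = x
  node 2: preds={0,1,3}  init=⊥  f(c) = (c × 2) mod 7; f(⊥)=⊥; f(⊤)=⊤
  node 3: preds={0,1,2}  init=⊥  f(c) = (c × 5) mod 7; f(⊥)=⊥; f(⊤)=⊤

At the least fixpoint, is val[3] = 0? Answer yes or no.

Trace (8 dequeues):
  [1] u=0 | in 3 | out 6 | prev ⊥ | push {}
  [2] u=1 | in 6 | out ⊤ | prev 3 | push {0}
  [3] u=2 | in ⊤ | out ⊤ | prev ⊥ | push {1}
  [4] u=3 | in ⊤ | out ⊤ | prev ⊥ | push {2}
  [5] u=0 | in ⊤ | out ⊤ | prev 6 | push {3}
  [6] u=1 | in ⊤ | out ⊤ | ==
  [7] u=2 | in ⊤ | out ⊤ | ==
  [8] u=3 | in ⊤ | out ⊤ | ==

Converged values:
  [0] ⊤
  [1] ⊤
  [2] ⊤
  [3] ⊤

no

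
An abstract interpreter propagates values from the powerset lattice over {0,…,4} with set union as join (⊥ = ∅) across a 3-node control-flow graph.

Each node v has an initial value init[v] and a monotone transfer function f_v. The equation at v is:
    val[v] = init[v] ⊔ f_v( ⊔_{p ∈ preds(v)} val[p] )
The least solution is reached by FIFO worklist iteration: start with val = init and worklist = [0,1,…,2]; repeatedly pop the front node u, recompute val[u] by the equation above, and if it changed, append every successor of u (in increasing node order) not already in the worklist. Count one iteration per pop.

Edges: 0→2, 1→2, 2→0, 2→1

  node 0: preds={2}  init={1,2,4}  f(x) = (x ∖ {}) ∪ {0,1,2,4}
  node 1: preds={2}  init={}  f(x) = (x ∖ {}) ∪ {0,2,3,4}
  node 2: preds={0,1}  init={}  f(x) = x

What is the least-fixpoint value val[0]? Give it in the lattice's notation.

{0,1,2,3,4}

Iteration log — 6 steps:
  step 1. node 0  ⊔preds={}  new={0,1,2,4}  old={1,2,4}  +wl: 
  step 2. node 1  ⊔preds={}  new={0,2,3,4}  old={}  +wl: 
  step 3. node 2  ⊔preds={0,1,2,3,4}  new={0,1,2,3,4}  old={}  +wl: 0,1
  step 4. node 0  ⊔preds={0,1,2,3,4}  new={0,1,2,3,4}  old={0,1,2,4}  +wl: 2
  step 5. node 1  ⊔preds={0,1,2,3,4}  new={0,1,2,3,4}  old={0,2,3,4}  +wl: 
  step 6. node 2  ⊔preds={0,1,2,3,4}  new={0,1,2,3,4}  stable

Least fixpoint reached:
  node 0: {0,1,2,3,4}
  node 1: {0,1,2,3,4}
  node 2: {0,1,2,3,4}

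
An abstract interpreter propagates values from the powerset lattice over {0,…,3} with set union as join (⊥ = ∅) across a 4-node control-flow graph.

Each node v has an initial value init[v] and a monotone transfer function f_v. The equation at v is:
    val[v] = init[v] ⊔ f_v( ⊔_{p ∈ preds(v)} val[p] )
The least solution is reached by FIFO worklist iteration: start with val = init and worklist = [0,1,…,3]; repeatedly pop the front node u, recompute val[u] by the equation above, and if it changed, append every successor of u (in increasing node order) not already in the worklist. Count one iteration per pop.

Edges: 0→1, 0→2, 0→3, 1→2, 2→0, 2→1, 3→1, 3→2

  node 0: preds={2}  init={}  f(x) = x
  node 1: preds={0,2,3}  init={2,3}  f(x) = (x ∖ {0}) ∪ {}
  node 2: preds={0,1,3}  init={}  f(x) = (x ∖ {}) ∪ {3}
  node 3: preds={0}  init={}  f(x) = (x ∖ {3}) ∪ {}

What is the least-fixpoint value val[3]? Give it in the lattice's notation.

{2}

Iteration log — 10 steps:
  step 1. node 0  ⊔preds={}  new={}  stable
  step 2. node 1  ⊔preds={}  new={2,3}  stable
  step 3. node 2  ⊔preds={2,3}  new={2,3}  old={}  +wl: 0,1
  step 4. node 3  ⊔preds={}  new={}  stable
  step 5. node 0  ⊔preds={2,3}  new={2,3}  old={}  +wl: 2,3
  step 6. node 1  ⊔preds={2,3}  new={2,3}  stable
  step 7. node 2  ⊔preds={2,3}  new={2,3}  stable
  step 8. node 3  ⊔preds={2,3}  new={2}  old={}  +wl: 1,2
  step 9. node 1  ⊔preds={2,3}  new={2,3}  stable
  step 10. node 2  ⊔preds={2,3}  new={2,3}  stable

Least fixpoint reached:
  node 0: {2,3}
  node 1: {2,3}
  node 2: {2,3}
  node 3: {2}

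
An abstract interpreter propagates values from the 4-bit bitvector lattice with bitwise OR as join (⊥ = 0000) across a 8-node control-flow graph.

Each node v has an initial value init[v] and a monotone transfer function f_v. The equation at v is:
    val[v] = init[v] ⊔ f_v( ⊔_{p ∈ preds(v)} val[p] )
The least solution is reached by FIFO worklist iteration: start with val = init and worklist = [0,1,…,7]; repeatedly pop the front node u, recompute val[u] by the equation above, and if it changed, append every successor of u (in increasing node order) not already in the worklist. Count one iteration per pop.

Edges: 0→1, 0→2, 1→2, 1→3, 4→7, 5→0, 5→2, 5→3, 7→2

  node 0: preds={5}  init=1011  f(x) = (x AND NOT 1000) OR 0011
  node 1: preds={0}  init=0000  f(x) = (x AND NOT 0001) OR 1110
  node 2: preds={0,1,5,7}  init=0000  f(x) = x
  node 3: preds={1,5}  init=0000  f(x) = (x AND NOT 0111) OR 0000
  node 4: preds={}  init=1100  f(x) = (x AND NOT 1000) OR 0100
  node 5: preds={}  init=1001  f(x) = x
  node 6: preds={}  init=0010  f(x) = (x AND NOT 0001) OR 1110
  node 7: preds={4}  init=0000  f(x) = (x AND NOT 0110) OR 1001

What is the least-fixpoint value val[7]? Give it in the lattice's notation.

Trace (9 dequeues):
  [1] u=0 | in 1001 | out 1011 | ==
  [2] u=1 | in 1011 | out 1110 | prev 0000 | push {}
  [3] u=2 | in 1111 | out 1111 | prev 0000 | push {}
  [4] u=3 | in 1111 | out 1000 | prev 0000 | push {}
  [5] u=4 | in 0000 | out 1100 | ==
  [6] u=5 | in 0000 | out 1001 | ==
  [7] u=6 | in 0000 | out 1110 | prev 0010 | push {}
  [8] u=7 | in 1100 | out 1001 | prev 0000 | push {2}
  [9] u=2 | in 1111 | out 1111 | ==

Converged values:
  [0] 1011
  [1] 1110
  [2] 1111
  [3] 1000
  [4] 1100
  [5] 1001
  [6] 1110
  [7] 1001

1001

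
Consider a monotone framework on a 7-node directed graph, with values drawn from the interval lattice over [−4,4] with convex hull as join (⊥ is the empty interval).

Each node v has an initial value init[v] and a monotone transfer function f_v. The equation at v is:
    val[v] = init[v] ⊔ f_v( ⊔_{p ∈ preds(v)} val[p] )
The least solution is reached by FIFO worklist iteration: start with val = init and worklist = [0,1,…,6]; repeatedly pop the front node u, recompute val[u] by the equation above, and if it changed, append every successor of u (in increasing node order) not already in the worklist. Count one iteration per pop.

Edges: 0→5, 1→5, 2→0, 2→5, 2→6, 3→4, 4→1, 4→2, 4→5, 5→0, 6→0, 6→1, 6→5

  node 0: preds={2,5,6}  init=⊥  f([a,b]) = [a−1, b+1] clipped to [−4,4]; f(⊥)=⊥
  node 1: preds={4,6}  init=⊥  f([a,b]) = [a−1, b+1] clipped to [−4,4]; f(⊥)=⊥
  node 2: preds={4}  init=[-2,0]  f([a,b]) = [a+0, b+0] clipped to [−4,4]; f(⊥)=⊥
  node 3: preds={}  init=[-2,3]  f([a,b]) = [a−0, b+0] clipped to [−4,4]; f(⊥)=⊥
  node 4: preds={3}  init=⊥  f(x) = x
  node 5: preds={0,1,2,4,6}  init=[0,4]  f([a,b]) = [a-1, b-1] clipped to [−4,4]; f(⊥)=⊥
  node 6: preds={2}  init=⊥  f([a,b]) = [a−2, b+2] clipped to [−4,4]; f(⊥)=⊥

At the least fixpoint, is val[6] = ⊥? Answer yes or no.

Trace (15 dequeues):
  [1] u=0 | in [-2,4] | out [-3,4] | prev ⊥ | push {}
  [2] u=1 | in ⊥ | out ⊥ | ==
  [3] u=2 | in ⊥ | out [-2,0] | ==
  [4] u=3 | in ⊥ | out [-2,3] | ==
  [5] u=4 | in [-2,3] | out [-2,3] | prev ⊥ | push {1,2}
  [6] u=5 | in [-3,4] | out [-4,4] | prev [0,4] | push {0}
  [7] u=6 | in [-2,0] | out [-4,2] | prev ⊥ | push {5}
  [8] u=1 | in [-4,3] | out [-4,4] | prev ⊥ | push {}
  [9] u=2 | in [-2,3] | out [-2,3] | prev [-2,0] | push {6}
  [10] u=0 | in [-4,4] | out [-4,4] | prev [-3,4] | push {}
  [11] u=5 | in [-4,4] | out [-4,4] | ==
  [12] u=6 | in [-2,3] | out [-4,4] | prev [-4,2] | push {0,1,5}
  [13] u=0 | in [-4,4] | out [-4,4] | ==
  [14] u=1 | in [-4,4] | out [-4,4] | ==
  [15] u=5 | in [-4,4] | out [-4,4] | ==

Converged values:
  [0] [-4,4]
  [1] [-4,4]
  [2] [-2,3]
  [3] [-2,3]
  [4] [-2,3]
  [5] [-4,4]
  [6] [-4,4]

no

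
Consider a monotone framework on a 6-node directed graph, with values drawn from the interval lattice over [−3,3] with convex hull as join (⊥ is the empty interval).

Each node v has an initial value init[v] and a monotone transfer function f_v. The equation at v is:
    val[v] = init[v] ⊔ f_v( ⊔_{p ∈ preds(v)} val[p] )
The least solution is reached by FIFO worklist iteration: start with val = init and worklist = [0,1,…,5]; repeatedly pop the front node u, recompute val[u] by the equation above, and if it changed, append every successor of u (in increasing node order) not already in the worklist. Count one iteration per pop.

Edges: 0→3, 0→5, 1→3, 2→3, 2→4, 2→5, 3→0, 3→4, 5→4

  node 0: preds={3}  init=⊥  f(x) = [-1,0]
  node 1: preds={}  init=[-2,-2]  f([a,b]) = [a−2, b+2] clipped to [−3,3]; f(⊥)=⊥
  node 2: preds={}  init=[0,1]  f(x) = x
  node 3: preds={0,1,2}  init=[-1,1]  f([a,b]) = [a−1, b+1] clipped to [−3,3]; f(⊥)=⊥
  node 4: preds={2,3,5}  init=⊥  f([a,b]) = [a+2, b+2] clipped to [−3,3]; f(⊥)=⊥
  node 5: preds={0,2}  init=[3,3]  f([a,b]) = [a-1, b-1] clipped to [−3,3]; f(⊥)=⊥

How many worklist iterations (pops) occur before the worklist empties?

8

Trace (8 dequeues):
  [1] u=0 | in [-1,1] | out [-1,0] | prev ⊥ | push {}
  [2] u=1 | in ⊥ | out [-2,-2] | ==
  [3] u=2 | in ⊥ | out [0,1] | ==
  [4] u=3 | in [-2,1] | out [-3,2] | prev [-1,1] | push {0}
  [5] u=4 | in [-3,3] | out [-1,3] | prev ⊥ | push {}
  [6] u=5 | in [-1,1] | out [-2,3] | prev [3,3] | push {4}
  [7] u=0 | in [-3,2] | out [-1,0] | ==
  [8] u=4 | in [-3,3] | out [-1,3] | ==

Converged values:
  [0] [-1,0]
  [1] [-2,-2]
  [2] [0,1]
  [3] [-3,2]
  [4] [-1,3]
  [5] [-2,3]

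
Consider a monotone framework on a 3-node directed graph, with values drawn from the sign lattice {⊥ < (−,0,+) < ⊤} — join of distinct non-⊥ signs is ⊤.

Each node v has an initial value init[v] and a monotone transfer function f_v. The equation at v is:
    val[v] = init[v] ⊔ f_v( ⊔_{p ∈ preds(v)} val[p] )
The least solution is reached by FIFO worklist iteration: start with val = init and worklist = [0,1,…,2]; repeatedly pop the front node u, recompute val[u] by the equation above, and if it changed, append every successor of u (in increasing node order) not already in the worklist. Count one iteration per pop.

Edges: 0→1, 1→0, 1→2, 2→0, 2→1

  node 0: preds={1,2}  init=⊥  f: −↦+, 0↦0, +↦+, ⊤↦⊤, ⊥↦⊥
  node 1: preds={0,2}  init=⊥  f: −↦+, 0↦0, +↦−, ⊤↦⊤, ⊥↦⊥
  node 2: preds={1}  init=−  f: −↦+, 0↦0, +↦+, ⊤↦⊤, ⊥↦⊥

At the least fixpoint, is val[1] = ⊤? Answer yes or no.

yes

Worklist (5 pops):
  #1 pop 0: in=− → + (was ⊥); enqueue []
  #2 pop 1: in=⊤ → ⊤ (was ⊥); enqueue [0]
  #3 pop 2: in=⊤ → ⊤ (was −); enqueue [1]
  #4 pop 0: in=⊤ → ⊤ (was +); enqueue []
  #5 pop 1: in=⊤ → ⊤ (no change)

Fixpoint:
  val[0] = ⊤
  val[1] = ⊤
  val[2] = ⊤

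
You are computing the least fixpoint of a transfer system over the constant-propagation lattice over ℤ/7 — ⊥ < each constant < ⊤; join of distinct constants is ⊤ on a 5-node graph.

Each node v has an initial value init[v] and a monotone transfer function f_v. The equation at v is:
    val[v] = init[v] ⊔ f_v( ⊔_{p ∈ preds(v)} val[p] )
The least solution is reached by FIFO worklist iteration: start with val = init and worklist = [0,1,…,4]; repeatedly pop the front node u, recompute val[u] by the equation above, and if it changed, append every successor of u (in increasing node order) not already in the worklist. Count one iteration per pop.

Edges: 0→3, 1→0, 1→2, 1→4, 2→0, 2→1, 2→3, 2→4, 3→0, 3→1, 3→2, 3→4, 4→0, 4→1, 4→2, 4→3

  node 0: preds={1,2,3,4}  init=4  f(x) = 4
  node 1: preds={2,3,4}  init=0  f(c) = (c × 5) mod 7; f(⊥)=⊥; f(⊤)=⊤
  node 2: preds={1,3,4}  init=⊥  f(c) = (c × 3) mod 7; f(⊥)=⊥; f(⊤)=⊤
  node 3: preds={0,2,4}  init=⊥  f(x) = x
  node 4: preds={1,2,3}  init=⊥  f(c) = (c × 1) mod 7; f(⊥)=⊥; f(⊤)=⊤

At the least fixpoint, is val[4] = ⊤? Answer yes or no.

Worklist (12 pops):
  #1 pop 0: in=0 → 4 (no change)
  #2 pop 1: in=⊥ → 0 (no change)
  #3 pop 2: in=0 → 0 (was ⊥); enqueue [0,1]
  #4 pop 3: in=⊤ → ⊤ (was ⊥); enqueue [2]
  #5 pop 4: in=⊤ → ⊤ (was ⊥); enqueue [3]
  #6 pop 0: in=⊤ → 4 (no change)
  #7 pop 1: in=⊤ → ⊤ (was 0); enqueue [0,4]
  #8 pop 2: in=⊤ → ⊤ (was 0); enqueue [1]
  #9 pop 3: in=⊤ → ⊤ (no change)
  #10 pop 0: in=⊤ → 4 (no change)
  #11 pop 4: in=⊤ → ⊤ (no change)
  #12 pop 1: in=⊤ → ⊤ (no change)

Fixpoint:
  val[0] = 4
  val[1] = ⊤
  val[2] = ⊤
  val[3] = ⊤
  val[4] = ⊤

yes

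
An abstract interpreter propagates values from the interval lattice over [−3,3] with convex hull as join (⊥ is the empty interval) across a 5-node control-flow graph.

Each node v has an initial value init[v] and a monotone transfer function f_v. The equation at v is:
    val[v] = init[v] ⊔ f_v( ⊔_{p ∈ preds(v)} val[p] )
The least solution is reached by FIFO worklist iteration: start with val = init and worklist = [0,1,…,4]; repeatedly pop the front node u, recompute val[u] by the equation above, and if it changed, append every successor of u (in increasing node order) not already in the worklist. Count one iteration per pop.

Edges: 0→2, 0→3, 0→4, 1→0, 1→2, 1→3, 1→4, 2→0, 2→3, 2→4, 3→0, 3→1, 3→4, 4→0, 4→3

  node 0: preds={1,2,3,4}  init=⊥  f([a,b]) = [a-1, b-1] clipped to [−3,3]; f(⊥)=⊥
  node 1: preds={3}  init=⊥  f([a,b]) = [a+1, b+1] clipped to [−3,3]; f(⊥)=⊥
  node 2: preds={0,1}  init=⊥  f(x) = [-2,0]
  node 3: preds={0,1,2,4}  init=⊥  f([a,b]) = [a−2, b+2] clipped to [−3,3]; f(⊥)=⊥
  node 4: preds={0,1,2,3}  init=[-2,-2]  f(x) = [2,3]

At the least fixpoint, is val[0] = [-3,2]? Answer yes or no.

yes

Iteration log — 12 steps:
  step 1. node 0  ⊔preds=[-2,-2]  new=[-3,-3]  old=⊥  +wl: 
  step 2. node 1  ⊔preds=⊥  new=⊥  stable
  step 3. node 2  ⊔preds=[-3,-3]  new=[-2,0]  old=⊥  +wl: 0
  step 4. node 3  ⊔preds=[-3,0]  new=[-3,2]  old=⊥  +wl: 1
  step 5. node 4  ⊔preds=[-3,2]  new=[-2,3]  old=[-2,-2]  +wl: 3
  step 6. node 0  ⊔preds=[-3,3]  new=[-3,2]  old=[-3,-3]  +wl: 2,4
  step 7. node 1  ⊔preds=[-3,2]  new=[-2,3]  old=⊥  +wl: 0
  step 8. node 3  ⊔preds=[-3,3]  new=[-3,3]  old=[-3,2]  +wl: 1
  step 9. node 2  ⊔preds=[-3,3]  new=[-2,0]  stable
  step 10. node 4  ⊔preds=[-3,3]  new=[-2,3]  stable
  step 11. node 0  ⊔preds=[-3,3]  new=[-3,2]  stable
  step 12. node 1  ⊔preds=[-3,3]  new=[-2,3]  stable

Least fixpoint reached:
  node 0: [-3,2]
  node 1: [-2,3]
  node 2: [-2,0]
  node 3: [-3,3]
  node 4: [-2,3]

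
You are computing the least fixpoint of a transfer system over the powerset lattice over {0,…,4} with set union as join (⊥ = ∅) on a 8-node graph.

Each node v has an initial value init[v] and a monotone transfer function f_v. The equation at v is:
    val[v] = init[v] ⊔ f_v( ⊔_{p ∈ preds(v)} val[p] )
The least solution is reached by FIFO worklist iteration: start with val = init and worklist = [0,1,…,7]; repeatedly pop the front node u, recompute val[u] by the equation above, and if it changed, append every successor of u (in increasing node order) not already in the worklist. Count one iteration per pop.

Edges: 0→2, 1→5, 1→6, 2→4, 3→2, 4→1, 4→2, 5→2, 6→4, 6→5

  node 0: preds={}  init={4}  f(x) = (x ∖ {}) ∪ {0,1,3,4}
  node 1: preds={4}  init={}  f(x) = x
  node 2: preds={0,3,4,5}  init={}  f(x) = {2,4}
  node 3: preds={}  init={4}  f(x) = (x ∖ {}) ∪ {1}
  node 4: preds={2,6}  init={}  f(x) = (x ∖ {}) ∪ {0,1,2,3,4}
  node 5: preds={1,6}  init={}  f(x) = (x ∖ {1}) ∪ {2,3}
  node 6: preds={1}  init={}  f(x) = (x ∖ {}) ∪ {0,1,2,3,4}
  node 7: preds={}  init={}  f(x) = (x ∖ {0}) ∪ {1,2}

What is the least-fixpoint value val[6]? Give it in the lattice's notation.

Trace (14 dequeues):
  [1] u=0 | in {} | out {0,1,3,4} | prev {4} | push {}
  [2] u=1 | in {} | out {} | ==
  [3] u=2 | in {0,1,3,4} | out {2,4} | prev {} | push {}
  [4] u=3 | in {} | out {1,4} | prev {4} | push {2}
  [5] u=4 | in {2,4} | out {0,1,2,3,4} | prev {} | push {1}
  [6] u=5 | in {} | out {2,3} | prev {} | push {}
  [7] u=6 | in {} | out {0,1,2,3,4} | prev {} | push {4,5}
  [8] u=7 | in {} | out {1,2} | prev {} | push {}
  [9] u=2 | in {0,1,2,3,4} | out {2,4} | ==
  [10] u=1 | in {0,1,2,3,4} | out {0,1,2,3,4} | prev {} | push {6}
  [11] u=4 | in {0,1,2,3,4} | out {0,1,2,3,4} | ==
  [12] u=5 | in {0,1,2,3,4} | out {0,2,3,4} | prev {2,3} | push {2}
  [13] u=6 | in {0,1,2,3,4} | out {0,1,2,3,4} | ==
  [14] u=2 | in {0,1,2,3,4} | out {2,4} | ==

Converged values:
  [0] {0,1,3,4}
  [1] {0,1,2,3,4}
  [2] {2,4}
  [3] {1,4}
  [4] {0,1,2,3,4}
  [5] {0,2,3,4}
  [6] {0,1,2,3,4}
  [7] {1,2}

{0,1,2,3,4}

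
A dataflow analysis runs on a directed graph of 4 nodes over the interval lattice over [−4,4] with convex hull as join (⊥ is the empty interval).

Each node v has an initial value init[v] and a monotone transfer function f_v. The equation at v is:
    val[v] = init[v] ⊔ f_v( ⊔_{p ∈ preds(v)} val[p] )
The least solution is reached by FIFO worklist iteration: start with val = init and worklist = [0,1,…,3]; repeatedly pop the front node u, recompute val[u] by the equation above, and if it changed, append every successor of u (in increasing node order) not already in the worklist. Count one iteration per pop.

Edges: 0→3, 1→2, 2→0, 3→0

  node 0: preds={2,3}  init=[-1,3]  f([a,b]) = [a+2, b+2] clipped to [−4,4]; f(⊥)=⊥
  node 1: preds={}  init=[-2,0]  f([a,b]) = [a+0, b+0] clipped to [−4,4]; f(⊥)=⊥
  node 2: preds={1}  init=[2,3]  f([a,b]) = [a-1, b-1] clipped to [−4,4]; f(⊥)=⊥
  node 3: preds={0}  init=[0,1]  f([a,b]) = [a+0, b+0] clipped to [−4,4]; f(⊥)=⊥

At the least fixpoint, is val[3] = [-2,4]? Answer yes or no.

no

Worklist (5 pops):
  #1 pop 0: in=[0,3] → [-1,4] (was [-1,3]); enqueue []
  #2 pop 1: in=⊥ → [-2,0] (no change)
  #3 pop 2: in=[-2,0] → [-3,3] (was [2,3]); enqueue [0]
  #4 pop 3: in=[-1,4] → [-1,4] (was [0,1]); enqueue []
  #5 pop 0: in=[-3,4] → [-1,4] (no change)

Fixpoint:
  val[0] = [-1,4]
  val[1] = [-2,0]
  val[2] = [-3,3]
  val[3] = [-1,4]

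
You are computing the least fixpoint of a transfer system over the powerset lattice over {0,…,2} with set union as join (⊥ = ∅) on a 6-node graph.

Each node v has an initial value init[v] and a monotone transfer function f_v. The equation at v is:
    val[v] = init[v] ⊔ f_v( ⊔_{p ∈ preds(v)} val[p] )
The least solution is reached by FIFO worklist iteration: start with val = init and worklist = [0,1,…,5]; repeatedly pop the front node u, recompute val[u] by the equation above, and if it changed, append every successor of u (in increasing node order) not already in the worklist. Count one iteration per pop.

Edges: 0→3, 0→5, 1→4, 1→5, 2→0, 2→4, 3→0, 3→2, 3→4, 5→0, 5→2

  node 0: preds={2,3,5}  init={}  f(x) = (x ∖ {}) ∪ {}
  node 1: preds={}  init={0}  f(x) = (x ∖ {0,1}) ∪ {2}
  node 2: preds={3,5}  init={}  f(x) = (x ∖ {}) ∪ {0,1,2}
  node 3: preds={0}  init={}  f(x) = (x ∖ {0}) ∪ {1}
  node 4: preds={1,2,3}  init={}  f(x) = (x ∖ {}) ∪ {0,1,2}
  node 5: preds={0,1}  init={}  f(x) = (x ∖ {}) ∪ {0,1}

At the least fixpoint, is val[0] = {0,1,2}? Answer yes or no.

yes

Trace (13 dequeues):
  [1] u=0 | in {} | out {} | ==
  [2] u=1 | in {} | out {0,2} | prev {0} | push {}
  [3] u=2 | in {} | out {0,1,2} | prev {} | push {0}
  [4] u=3 | in {} | out {1} | prev {} | push {2}
  [5] u=4 | in {0,1,2} | out {0,1,2} | prev {} | push {}
  [6] u=5 | in {0,2} | out {0,1,2} | prev {} | push {}
  [7] u=0 | in {0,1,2} | out {0,1,2} | prev {} | push {3,5}
  [8] u=2 | in {0,1,2} | out {0,1,2} | ==
  [9] u=3 | in {0,1,2} | out {1,2} | prev {1} | push {0,2,4}
  [10] u=5 | in {0,1,2} | out {0,1,2} | ==
  [11] u=0 | in {0,1,2} | out {0,1,2} | ==
  [12] u=2 | in {0,1,2} | out {0,1,2} | ==
  [13] u=4 | in {0,1,2} | out {0,1,2} | ==

Converged values:
  [0] {0,1,2}
  [1] {0,2}
  [2] {0,1,2}
  [3] {1,2}
  [4] {0,1,2}
  [5] {0,1,2}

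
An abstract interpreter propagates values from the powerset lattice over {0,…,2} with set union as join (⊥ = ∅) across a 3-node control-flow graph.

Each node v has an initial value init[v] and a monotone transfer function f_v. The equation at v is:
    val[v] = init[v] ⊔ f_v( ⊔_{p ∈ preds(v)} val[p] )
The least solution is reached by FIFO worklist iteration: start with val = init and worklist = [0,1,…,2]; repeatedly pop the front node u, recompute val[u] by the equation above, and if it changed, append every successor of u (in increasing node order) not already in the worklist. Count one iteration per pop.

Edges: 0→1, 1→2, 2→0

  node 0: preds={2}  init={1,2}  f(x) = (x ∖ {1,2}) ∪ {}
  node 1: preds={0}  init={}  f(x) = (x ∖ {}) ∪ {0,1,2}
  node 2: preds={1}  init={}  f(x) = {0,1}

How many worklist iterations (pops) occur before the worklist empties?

Trace (5 dequeues):
  [1] u=0 | in {} | out {1,2} | ==
  [2] u=1 | in {1,2} | out {0,1,2} | prev {} | push {}
  [3] u=2 | in {0,1,2} | out {0,1} | prev {} | push {0}
  [4] u=0 | in {0,1} | out {0,1,2} | prev {1,2} | push {1}
  [5] u=1 | in {0,1,2} | out {0,1,2} | ==

Converged values:
  [0] {0,1,2}
  [1] {0,1,2}
  [2] {0,1}

5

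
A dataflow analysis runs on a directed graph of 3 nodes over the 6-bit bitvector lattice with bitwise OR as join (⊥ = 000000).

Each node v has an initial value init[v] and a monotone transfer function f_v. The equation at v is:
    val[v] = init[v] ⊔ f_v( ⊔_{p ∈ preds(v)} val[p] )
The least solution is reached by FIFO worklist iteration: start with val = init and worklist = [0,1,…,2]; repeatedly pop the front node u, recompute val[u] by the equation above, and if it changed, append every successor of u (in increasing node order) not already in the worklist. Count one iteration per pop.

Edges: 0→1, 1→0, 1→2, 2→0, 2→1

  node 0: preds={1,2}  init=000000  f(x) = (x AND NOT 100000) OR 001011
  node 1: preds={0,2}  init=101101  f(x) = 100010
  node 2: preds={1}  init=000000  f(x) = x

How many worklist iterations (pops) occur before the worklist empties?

Worklist (5 pops):
  #1 pop 0: in=101101 → 001111 (was 000000); enqueue []
  #2 pop 1: in=001111 → 101111 (was 101101); enqueue [0]
  #3 pop 2: in=101111 → 101111 (was 000000); enqueue [1]
  #4 pop 0: in=101111 → 001111 (no change)
  #5 pop 1: in=101111 → 101111 (no change)

Fixpoint:
  val[0] = 001111
  val[1] = 101111
  val[2] = 101111

5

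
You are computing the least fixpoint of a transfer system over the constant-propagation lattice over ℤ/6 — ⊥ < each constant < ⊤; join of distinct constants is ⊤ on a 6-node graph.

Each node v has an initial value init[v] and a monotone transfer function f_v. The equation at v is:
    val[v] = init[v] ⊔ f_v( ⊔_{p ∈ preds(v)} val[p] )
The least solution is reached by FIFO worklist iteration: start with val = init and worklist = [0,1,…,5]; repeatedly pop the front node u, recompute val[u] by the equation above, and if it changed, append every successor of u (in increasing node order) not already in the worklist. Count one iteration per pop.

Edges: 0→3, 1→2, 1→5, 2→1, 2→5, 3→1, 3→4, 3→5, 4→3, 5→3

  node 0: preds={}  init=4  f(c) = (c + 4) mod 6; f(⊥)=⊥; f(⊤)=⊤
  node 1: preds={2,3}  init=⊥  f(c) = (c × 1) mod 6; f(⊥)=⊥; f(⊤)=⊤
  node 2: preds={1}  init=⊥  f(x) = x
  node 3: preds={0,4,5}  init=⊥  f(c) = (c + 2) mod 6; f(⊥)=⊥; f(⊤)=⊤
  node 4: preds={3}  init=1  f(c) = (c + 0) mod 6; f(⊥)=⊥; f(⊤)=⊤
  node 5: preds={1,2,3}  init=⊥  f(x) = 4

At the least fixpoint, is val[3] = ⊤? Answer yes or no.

yes

Worklist (11 pops):
  #1 pop 0: in=⊥ → 4 (no change)
  #2 pop 1: in=⊥ → ⊥ (no change)
  #3 pop 2: in=⊥ → ⊥ (no change)
  #4 pop 3: in=⊤ → ⊤ (was ⊥); enqueue [1]
  #5 pop 4: in=⊤ → ⊤ (was 1); enqueue [3]
  #6 pop 5: in=⊤ → 4 (was ⊥); enqueue []
  #7 pop 1: in=⊤ → ⊤ (was ⊥); enqueue [2,5]
  #8 pop 3: in=⊤ → ⊤ (no change)
  #9 pop 2: in=⊤ → ⊤ (was ⊥); enqueue [1]
  #10 pop 5: in=⊤ → 4 (no change)
  #11 pop 1: in=⊤ → ⊤ (no change)

Fixpoint:
  val[0] = 4
  val[1] = ⊤
  val[2] = ⊤
  val[3] = ⊤
  val[4] = ⊤
  val[5] = 4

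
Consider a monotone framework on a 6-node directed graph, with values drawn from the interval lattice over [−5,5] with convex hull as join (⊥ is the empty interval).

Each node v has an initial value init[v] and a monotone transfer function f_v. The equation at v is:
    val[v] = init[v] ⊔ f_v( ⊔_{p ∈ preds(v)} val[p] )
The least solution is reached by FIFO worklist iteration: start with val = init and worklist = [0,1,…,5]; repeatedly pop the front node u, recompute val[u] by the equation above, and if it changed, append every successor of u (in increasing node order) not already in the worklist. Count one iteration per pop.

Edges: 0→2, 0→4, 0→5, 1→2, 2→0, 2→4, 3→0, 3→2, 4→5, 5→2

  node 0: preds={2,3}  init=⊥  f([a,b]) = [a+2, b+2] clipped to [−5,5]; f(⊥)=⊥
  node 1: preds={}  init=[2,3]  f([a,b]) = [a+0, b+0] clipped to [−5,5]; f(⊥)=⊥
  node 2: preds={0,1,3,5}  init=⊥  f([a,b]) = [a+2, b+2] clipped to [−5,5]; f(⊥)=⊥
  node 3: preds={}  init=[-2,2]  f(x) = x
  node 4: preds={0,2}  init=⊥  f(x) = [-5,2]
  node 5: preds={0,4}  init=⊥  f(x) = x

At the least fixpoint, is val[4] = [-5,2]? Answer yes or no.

Iteration log — 14 steps:
  step 1. node 0  ⊔preds=[-2,2]  new=[0,4]  old=⊥  +wl: 
  step 2. node 1  ⊔preds=⊥  new=[2,3]  stable
  step 3. node 2  ⊔preds=[-2,4]  new=[0,5]  old=⊥  +wl: 0
  step 4. node 3  ⊔preds=⊥  new=[-2,2]  stable
  step 5. node 4  ⊔preds=[0,5]  new=[-5,2]  old=⊥  +wl: 
  step 6. node 5  ⊔preds=[-5,4]  new=[-5,4]  old=⊥  +wl: 2
  step 7. node 0  ⊔preds=[-2,5]  new=[0,5]  old=[0,4]  +wl: 4,5
  step 8. node 2  ⊔preds=[-5,5]  new=[-3,5]  old=[0,5]  +wl: 0
  step 9. node 4  ⊔preds=[-3,5]  new=[-5,2]  stable
  step 10. node 5  ⊔preds=[-5,5]  new=[-5,5]  old=[-5,4]  +wl: 2
  step 11. node 0  ⊔preds=[-3,5]  new=[-1,5]  old=[0,5]  +wl: 4,5
  step 12. node 2  ⊔preds=[-5,5]  new=[-3,5]  stable
  step 13. node 4  ⊔preds=[-3,5]  new=[-5,2]  stable
  step 14. node 5  ⊔preds=[-5,5]  new=[-5,5]  stable

Least fixpoint reached:
  node 0: [-1,5]
  node 1: [2,3]
  node 2: [-3,5]
  node 3: [-2,2]
  node 4: [-5,2]
  node 5: [-5,5]

yes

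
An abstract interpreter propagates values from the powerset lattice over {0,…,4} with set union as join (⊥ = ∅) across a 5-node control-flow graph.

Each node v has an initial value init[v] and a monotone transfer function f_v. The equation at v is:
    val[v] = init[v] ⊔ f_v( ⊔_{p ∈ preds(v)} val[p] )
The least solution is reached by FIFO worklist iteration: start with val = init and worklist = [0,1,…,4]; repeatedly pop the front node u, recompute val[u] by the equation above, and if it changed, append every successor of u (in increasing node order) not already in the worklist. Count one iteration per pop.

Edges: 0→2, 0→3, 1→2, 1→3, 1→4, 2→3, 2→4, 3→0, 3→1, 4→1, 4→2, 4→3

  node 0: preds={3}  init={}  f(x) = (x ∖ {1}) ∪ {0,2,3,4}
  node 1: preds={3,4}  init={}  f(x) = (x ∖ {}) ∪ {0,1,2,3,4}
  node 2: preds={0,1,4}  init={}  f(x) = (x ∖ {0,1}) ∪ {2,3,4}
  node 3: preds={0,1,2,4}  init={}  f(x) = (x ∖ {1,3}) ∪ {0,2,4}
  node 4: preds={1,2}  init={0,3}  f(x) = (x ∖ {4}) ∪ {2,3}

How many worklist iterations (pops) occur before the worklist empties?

Worklist (9 pops):
  #1 pop 0: in={} → {0,2,3,4} (was {}); enqueue []
  #2 pop 1: in={0,3} → {0,1,2,3,4} (was {}); enqueue []
  #3 pop 2: in={0,1,2,3,4} → {2,3,4} (was {}); enqueue []
  #4 pop 3: in={0,1,2,3,4} → {0,2,4} (was {}); enqueue [0,1]
  #5 pop 4: in={0,1,2,3,4} → {0,1,2,3} (was {0,3}); enqueue [2,3]
  #6 pop 0: in={0,2,4} → {0,2,3,4} (no change)
  #7 pop 1: in={0,1,2,3,4} → {0,1,2,3,4} (no change)
  #8 pop 2: in={0,1,2,3,4} → {2,3,4} (no change)
  #9 pop 3: in={0,1,2,3,4} → {0,2,4} (no change)

Fixpoint:
  val[0] = {0,2,3,4}
  val[1] = {0,1,2,3,4}
  val[2] = {2,3,4}
  val[3] = {0,2,4}
  val[4] = {0,1,2,3}

9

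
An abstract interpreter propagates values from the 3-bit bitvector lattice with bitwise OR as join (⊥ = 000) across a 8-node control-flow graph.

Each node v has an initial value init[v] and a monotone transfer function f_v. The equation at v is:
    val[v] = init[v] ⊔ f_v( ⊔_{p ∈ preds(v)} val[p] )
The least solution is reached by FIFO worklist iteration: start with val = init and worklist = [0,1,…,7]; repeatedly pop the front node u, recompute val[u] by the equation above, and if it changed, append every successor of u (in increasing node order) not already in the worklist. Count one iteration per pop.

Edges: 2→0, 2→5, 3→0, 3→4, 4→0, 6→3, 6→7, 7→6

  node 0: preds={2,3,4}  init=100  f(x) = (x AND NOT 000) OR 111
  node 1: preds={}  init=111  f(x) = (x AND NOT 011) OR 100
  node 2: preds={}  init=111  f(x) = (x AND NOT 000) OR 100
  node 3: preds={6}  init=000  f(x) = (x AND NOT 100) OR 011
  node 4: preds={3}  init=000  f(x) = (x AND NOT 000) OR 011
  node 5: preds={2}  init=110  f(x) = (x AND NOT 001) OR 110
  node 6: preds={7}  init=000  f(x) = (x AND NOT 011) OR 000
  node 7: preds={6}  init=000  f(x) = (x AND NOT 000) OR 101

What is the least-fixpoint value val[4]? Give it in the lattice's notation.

Iteration log — 12 steps:
  step 1. node 0  ⊔preds=111  new=111  old=100  +wl: 
  step 2. node 1  ⊔preds=000  new=111  stable
  step 3. node 2  ⊔preds=000  new=111  stable
  step 4. node 3  ⊔preds=000  new=011  old=000  +wl: 0
  step 5. node 4  ⊔preds=011  new=011  old=000  +wl: 
  step 6. node 5  ⊔preds=111  new=110  stable
  step 7. node 6  ⊔preds=000  new=000  stable
  step 8. node 7  ⊔preds=000  new=101  old=000  +wl: 6
  step 9. node 0  ⊔preds=111  new=111  stable
  step 10. node 6  ⊔preds=101  new=100  old=000  +wl: 3,7
  step 11. node 3  ⊔preds=100  new=011  stable
  step 12. node 7  ⊔preds=100  new=101  stable

Least fixpoint reached:
  node 0: 111
  node 1: 111
  node 2: 111
  node 3: 011
  node 4: 011
  node 5: 110
  node 6: 100
  node 7: 101

011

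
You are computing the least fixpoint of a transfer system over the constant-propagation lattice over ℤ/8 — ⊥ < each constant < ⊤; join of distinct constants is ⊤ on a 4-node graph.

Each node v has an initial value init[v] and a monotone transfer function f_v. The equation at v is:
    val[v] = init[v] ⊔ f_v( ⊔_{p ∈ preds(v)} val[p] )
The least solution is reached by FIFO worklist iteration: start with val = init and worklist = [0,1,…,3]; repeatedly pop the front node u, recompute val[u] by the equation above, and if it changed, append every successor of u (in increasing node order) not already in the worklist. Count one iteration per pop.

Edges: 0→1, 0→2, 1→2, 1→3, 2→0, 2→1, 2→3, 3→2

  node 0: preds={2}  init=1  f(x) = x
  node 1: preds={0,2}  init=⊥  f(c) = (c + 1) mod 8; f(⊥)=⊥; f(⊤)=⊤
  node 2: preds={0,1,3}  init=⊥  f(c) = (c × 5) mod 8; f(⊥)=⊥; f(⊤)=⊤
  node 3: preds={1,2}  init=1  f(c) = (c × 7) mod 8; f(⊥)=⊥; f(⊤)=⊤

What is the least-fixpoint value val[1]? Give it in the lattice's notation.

Trace (8 dequeues):
  [1] u=0 | in ⊥ | out 1 | ==
  [2] u=1 | in 1 | out 2 | prev ⊥ | push {}
  [3] u=2 | in ⊤ | out ⊤ | prev ⊥ | push {0,1}
  [4] u=3 | in ⊤ | out ⊤ | prev 1 | push {2}
  [5] u=0 | in ⊤ | out ⊤ | prev 1 | push {}
  [6] u=1 | in ⊤ | out ⊤ | prev 2 | push {3}
  [7] u=2 | in ⊤ | out ⊤ | ==
  [8] u=3 | in ⊤ | out ⊤ | ==

Converged values:
  [0] ⊤
  [1] ⊤
  [2] ⊤
  [3] ⊤

⊤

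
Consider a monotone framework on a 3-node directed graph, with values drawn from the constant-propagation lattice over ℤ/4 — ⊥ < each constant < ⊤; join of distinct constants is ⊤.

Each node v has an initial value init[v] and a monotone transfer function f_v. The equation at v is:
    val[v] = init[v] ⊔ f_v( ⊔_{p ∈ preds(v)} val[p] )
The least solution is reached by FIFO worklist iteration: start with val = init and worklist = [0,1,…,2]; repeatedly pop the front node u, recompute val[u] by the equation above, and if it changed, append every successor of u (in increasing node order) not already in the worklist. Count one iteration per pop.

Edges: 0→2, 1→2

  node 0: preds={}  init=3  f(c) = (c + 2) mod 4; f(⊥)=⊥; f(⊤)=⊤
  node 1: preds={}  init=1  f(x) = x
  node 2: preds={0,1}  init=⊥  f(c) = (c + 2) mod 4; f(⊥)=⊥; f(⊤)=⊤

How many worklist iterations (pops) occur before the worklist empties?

3

Iteration log — 3 steps:
  step 1. node 0  ⊔preds=⊥  new=3  stable
  step 2. node 1  ⊔preds=⊥  new=1  stable
  step 3. node 2  ⊔preds=⊤  new=⊤  old=⊥  +wl: 

Least fixpoint reached:
  node 0: 3
  node 1: 1
  node 2: ⊤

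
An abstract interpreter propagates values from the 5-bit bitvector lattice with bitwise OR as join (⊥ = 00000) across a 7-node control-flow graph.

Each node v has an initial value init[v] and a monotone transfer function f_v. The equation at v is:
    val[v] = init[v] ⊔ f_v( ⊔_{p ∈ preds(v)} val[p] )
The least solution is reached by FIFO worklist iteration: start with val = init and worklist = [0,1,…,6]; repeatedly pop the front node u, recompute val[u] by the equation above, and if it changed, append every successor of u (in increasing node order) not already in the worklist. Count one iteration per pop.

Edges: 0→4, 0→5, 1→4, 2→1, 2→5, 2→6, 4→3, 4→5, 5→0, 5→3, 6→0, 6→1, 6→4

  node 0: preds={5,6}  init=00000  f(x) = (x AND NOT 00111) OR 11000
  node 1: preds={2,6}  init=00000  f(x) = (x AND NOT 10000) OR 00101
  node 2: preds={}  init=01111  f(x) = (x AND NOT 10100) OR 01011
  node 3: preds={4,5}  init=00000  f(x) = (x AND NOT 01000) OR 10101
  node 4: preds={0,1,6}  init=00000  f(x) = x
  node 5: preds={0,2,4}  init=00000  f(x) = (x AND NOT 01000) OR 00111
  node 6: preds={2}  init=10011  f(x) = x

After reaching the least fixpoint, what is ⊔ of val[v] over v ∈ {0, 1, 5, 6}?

Worklist (11 pops):
  #1 pop 0: in=10011 → 11000 (was 00000); enqueue []
  #2 pop 1: in=11111 → 01111 (was 00000); enqueue []
  #3 pop 2: in=00000 → 01111 (no change)
  #4 pop 3: in=00000 → 10101 (was 00000); enqueue []
  #5 pop 4: in=11111 → 11111 (was 00000); enqueue [3]
  #6 pop 5: in=11111 → 10111 (was 00000); enqueue [0]
  #7 pop 6: in=01111 → 11111 (was 10011); enqueue [1,4]
  #8 pop 3: in=11111 → 10111 (was 10101); enqueue []
  #9 pop 0: in=11111 → 11000 (no change)
  #10 pop 1: in=11111 → 01111 (no change)
  #11 pop 4: in=11111 → 11111 (no change)

Fixpoint:
  val[0] = 11000
  val[1] = 01111
  val[2] = 01111
  val[3] = 10111
  val[4] = 11111
  val[5] = 10111
  val[6] = 11111

11111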